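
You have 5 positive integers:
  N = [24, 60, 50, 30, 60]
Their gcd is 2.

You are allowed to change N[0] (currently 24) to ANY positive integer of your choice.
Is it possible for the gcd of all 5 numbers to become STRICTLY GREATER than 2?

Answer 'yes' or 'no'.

Current gcd = 2
gcd of all OTHER numbers (without N[0]=24): gcd([60, 50, 30, 60]) = 10
The new gcd after any change is gcd(10, new_value).
This can be at most 10.
Since 10 > old gcd 2, the gcd CAN increase (e.g., set N[0] = 10).

Answer: yes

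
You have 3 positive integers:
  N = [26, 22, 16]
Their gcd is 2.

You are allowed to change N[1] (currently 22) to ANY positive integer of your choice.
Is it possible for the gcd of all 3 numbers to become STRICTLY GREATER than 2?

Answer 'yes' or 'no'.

Current gcd = 2
gcd of all OTHER numbers (without N[1]=22): gcd([26, 16]) = 2
The new gcd after any change is gcd(2, new_value).
This can be at most 2.
Since 2 = old gcd 2, the gcd can only stay the same or decrease.

Answer: no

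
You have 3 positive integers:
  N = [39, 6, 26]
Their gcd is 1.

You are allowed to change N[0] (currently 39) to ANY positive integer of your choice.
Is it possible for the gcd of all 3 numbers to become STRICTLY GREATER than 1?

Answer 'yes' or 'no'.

Answer: yes

Derivation:
Current gcd = 1
gcd of all OTHER numbers (without N[0]=39): gcd([6, 26]) = 2
The new gcd after any change is gcd(2, new_value).
This can be at most 2.
Since 2 > old gcd 1, the gcd CAN increase (e.g., set N[0] = 2).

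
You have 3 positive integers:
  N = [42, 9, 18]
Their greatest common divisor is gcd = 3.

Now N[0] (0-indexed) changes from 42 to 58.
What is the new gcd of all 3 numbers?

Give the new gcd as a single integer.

Answer: 1

Derivation:
Numbers: [42, 9, 18], gcd = 3
Change: index 0, 42 -> 58
gcd of the OTHER numbers (without index 0): gcd([9, 18]) = 9
New gcd = gcd(g_others, new_val) = gcd(9, 58) = 1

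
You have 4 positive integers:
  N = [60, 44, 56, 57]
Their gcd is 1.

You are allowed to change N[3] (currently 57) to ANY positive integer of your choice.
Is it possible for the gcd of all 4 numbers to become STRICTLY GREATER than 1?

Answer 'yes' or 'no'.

Current gcd = 1
gcd of all OTHER numbers (without N[3]=57): gcd([60, 44, 56]) = 4
The new gcd after any change is gcd(4, new_value).
This can be at most 4.
Since 4 > old gcd 1, the gcd CAN increase (e.g., set N[3] = 4).

Answer: yes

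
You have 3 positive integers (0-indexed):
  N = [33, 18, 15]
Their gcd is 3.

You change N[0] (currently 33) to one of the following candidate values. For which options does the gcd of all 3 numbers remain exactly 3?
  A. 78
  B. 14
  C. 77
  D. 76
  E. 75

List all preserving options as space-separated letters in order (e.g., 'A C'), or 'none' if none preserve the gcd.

Answer: A E

Derivation:
Old gcd = 3; gcd of others (without N[0]) = 3
New gcd for candidate v: gcd(3, v). Preserves old gcd iff gcd(3, v) = 3.
  Option A: v=78, gcd(3,78)=3 -> preserves
  Option B: v=14, gcd(3,14)=1 -> changes
  Option C: v=77, gcd(3,77)=1 -> changes
  Option D: v=76, gcd(3,76)=1 -> changes
  Option E: v=75, gcd(3,75)=3 -> preserves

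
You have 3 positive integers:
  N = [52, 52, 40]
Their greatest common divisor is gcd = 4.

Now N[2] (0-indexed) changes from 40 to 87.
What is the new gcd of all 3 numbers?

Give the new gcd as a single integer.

Numbers: [52, 52, 40], gcd = 4
Change: index 2, 40 -> 87
gcd of the OTHER numbers (without index 2): gcd([52, 52]) = 52
New gcd = gcd(g_others, new_val) = gcd(52, 87) = 1

Answer: 1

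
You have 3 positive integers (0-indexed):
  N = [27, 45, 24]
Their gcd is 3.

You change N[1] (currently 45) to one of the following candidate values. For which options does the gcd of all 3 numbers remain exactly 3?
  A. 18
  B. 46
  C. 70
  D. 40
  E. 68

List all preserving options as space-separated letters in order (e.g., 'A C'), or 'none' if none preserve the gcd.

Answer: A

Derivation:
Old gcd = 3; gcd of others (without N[1]) = 3
New gcd for candidate v: gcd(3, v). Preserves old gcd iff gcd(3, v) = 3.
  Option A: v=18, gcd(3,18)=3 -> preserves
  Option B: v=46, gcd(3,46)=1 -> changes
  Option C: v=70, gcd(3,70)=1 -> changes
  Option D: v=40, gcd(3,40)=1 -> changes
  Option E: v=68, gcd(3,68)=1 -> changes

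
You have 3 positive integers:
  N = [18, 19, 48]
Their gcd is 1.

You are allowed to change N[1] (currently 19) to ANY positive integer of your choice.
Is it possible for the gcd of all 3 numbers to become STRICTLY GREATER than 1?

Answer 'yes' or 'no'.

Answer: yes

Derivation:
Current gcd = 1
gcd of all OTHER numbers (without N[1]=19): gcd([18, 48]) = 6
The new gcd after any change is gcd(6, new_value).
This can be at most 6.
Since 6 > old gcd 1, the gcd CAN increase (e.g., set N[1] = 6).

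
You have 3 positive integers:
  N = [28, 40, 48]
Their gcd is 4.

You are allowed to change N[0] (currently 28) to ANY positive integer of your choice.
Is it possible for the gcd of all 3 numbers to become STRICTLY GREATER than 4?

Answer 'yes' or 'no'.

Current gcd = 4
gcd of all OTHER numbers (without N[0]=28): gcd([40, 48]) = 8
The new gcd after any change is gcd(8, new_value).
This can be at most 8.
Since 8 > old gcd 4, the gcd CAN increase (e.g., set N[0] = 8).

Answer: yes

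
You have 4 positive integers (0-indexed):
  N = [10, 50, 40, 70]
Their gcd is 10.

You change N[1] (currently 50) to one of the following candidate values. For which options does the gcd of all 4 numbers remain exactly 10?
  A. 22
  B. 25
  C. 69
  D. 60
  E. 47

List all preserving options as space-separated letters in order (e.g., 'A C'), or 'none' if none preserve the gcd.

Answer: D

Derivation:
Old gcd = 10; gcd of others (without N[1]) = 10
New gcd for candidate v: gcd(10, v). Preserves old gcd iff gcd(10, v) = 10.
  Option A: v=22, gcd(10,22)=2 -> changes
  Option B: v=25, gcd(10,25)=5 -> changes
  Option C: v=69, gcd(10,69)=1 -> changes
  Option D: v=60, gcd(10,60)=10 -> preserves
  Option E: v=47, gcd(10,47)=1 -> changes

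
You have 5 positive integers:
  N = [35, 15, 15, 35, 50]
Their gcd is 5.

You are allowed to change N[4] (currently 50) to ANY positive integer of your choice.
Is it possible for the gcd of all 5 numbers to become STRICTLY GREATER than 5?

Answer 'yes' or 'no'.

Answer: no

Derivation:
Current gcd = 5
gcd of all OTHER numbers (without N[4]=50): gcd([35, 15, 15, 35]) = 5
The new gcd after any change is gcd(5, new_value).
This can be at most 5.
Since 5 = old gcd 5, the gcd can only stay the same or decrease.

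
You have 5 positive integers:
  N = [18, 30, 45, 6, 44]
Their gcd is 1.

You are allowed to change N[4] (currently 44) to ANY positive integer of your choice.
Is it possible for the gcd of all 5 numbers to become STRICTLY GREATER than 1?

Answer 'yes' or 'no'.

Answer: yes

Derivation:
Current gcd = 1
gcd of all OTHER numbers (without N[4]=44): gcd([18, 30, 45, 6]) = 3
The new gcd after any change is gcd(3, new_value).
This can be at most 3.
Since 3 > old gcd 1, the gcd CAN increase (e.g., set N[4] = 3).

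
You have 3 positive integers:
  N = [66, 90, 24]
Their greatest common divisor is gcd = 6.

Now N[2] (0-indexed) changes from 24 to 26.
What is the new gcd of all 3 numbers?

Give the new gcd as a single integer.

Numbers: [66, 90, 24], gcd = 6
Change: index 2, 24 -> 26
gcd of the OTHER numbers (without index 2): gcd([66, 90]) = 6
New gcd = gcd(g_others, new_val) = gcd(6, 26) = 2

Answer: 2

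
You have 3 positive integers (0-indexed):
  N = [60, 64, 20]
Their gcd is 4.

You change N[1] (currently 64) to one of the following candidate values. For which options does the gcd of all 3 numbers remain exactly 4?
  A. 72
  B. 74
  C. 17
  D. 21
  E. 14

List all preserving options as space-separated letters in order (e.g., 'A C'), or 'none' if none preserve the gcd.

Old gcd = 4; gcd of others (without N[1]) = 20
New gcd for candidate v: gcd(20, v). Preserves old gcd iff gcd(20, v) = 4.
  Option A: v=72, gcd(20,72)=4 -> preserves
  Option B: v=74, gcd(20,74)=2 -> changes
  Option C: v=17, gcd(20,17)=1 -> changes
  Option D: v=21, gcd(20,21)=1 -> changes
  Option E: v=14, gcd(20,14)=2 -> changes

Answer: A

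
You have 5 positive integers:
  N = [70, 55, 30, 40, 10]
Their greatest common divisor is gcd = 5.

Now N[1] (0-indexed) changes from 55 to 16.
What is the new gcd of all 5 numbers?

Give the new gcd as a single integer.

Answer: 2

Derivation:
Numbers: [70, 55, 30, 40, 10], gcd = 5
Change: index 1, 55 -> 16
gcd of the OTHER numbers (without index 1): gcd([70, 30, 40, 10]) = 10
New gcd = gcd(g_others, new_val) = gcd(10, 16) = 2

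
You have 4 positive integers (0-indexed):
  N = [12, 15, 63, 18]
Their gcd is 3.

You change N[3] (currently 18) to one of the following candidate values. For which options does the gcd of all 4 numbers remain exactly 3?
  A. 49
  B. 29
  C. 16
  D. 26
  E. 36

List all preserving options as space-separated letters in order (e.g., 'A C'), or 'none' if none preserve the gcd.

Old gcd = 3; gcd of others (without N[3]) = 3
New gcd for candidate v: gcd(3, v). Preserves old gcd iff gcd(3, v) = 3.
  Option A: v=49, gcd(3,49)=1 -> changes
  Option B: v=29, gcd(3,29)=1 -> changes
  Option C: v=16, gcd(3,16)=1 -> changes
  Option D: v=26, gcd(3,26)=1 -> changes
  Option E: v=36, gcd(3,36)=3 -> preserves

Answer: E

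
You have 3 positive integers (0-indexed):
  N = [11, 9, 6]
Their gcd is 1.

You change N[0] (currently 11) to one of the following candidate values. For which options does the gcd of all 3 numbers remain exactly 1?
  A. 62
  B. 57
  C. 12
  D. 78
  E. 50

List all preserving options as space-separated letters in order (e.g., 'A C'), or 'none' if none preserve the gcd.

Answer: A E

Derivation:
Old gcd = 1; gcd of others (without N[0]) = 3
New gcd for candidate v: gcd(3, v). Preserves old gcd iff gcd(3, v) = 1.
  Option A: v=62, gcd(3,62)=1 -> preserves
  Option B: v=57, gcd(3,57)=3 -> changes
  Option C: v=12, gcd(3,12)=3 -> changes
  Option D: v=78, gcd(3,78)=3 -> changes
  Option E: v=50, gcd(3,50)=1 -> preserves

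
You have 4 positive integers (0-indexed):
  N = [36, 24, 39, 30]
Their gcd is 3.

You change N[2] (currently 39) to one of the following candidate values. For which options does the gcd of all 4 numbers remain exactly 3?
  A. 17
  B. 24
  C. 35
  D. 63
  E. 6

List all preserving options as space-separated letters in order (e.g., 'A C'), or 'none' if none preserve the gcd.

Old gcd = 3; gcd of others (without N[2]) = 6
New gcd for candidate v: gcd(6, v). Preserves old gcd iff gcd(6, v) = 3.
  Option A: v=17, gcd(6,17)=1 -> changes
  Option B: v=24, gcd(6,24)=6 -> changes
  Option C: v=35, gcd(6,35)=1 -> changes
  Option D: v=63, gcd(6,63)=3 -> preserves
  Option E: v=6, gcd(6,6)=6 -> changes

Answer: D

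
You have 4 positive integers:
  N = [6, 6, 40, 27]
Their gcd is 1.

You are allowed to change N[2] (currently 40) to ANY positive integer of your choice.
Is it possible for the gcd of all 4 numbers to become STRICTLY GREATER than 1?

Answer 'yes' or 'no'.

Answer: yes

Derivation:
Current gcd = 1
gcd of all OTHER numbers (without N[2]=40): gcd([6, 6, 27]) = 3
The new gcd after any change is gcd(3, new_value).
This can be at most 3.
Since 3 > old gcd 1, the gcd CAN increase (e.g., set N[2] = 3).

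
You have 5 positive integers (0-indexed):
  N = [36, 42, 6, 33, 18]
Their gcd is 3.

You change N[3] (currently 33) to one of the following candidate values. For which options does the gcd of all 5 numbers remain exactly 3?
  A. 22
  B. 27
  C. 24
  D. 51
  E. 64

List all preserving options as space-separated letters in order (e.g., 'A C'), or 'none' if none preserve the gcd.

Answer: B D

Derivation:
Old gcd = 3; gcd of others (without N[3]) = 6
New gcd for candidate v: gcd(6, v). Preserves old gcd iff gcd(6, v) = 3.
  Option A: v=22, gcd(6,22)=2 -> changes
  Option B: v=27, gcd(6,27)=3 -> preserves
  Option C: v=24, gcd(6,24)=6 -> changes
  Option D: v=51, gcd(6,51)=3 -> preserves
  Option E: v=64, gcd(6,64)=2 -> changes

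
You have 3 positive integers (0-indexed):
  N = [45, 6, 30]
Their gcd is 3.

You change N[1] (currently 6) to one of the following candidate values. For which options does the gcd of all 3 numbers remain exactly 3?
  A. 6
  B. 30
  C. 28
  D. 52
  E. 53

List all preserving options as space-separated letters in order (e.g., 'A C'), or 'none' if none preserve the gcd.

Old gcd = 3; gcd of others (without N[1]) = 15
New gcd for candidate v: gcd(15, v). Preserves old gcd iff gcd(15, v) = 3.
  Option A: v=6, gcd(15,6)=3 -> preserves
  Option B: v=30, gcd(15,30)=15 -> changes
  Option C: v=28, gcd(15,28)=1 -> changes
  Option D: v=52, gcd(15,52)=1 -> changes
  Option E: v=53, gcd(15,53)=1 -> changes

Answer: A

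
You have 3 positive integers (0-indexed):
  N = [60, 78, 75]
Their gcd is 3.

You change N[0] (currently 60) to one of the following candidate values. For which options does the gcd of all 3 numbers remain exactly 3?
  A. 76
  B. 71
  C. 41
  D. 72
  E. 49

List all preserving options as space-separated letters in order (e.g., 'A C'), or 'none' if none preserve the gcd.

Old gcd = 3; gcd of others (without N[0]) = 3
New gcd for candidate v: gcd(3, v). Preserves old gcd iff gcd(3, v) = 3.
  Option A: v=76, gcd(3,76)=1 -> changes
  Option B: v=71, gcd(3,71)=1 -> changes
  Option C: v=41, gcd(3,41)=1 -> changes
  Option D: v=72, gcd(3,72)=3 -> preserves
  Option E: v=49, gcd(3,49)=1 -> changes

Answer: D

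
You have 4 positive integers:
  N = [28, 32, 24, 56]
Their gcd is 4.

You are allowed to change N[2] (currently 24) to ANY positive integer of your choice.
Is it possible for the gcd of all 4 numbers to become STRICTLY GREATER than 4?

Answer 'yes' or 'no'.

Answer: no

Derivation:
Current gcd = 4
gcd of all OTHER numbers (without N[2]=24): gcd([28, 32, 56]) = 4
The new gcd after any change is gcd(4, new_value).
This can be at most 4.
Since 4 = old gcd 4, the gcd can only stay the same or decrease.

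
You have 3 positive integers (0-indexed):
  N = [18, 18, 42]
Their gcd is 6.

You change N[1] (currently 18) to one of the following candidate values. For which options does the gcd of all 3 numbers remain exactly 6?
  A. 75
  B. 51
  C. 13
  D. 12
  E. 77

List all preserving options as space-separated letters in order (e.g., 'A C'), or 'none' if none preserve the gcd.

Old gcd = 6; gcd of others (without N[1]) = 6
New gcd for candidate v: gcd(6, v). Preserves old gcd iff gcd(6, v) = 6.
  Option A: v=75, gcd(6,75)=3 -> changes
  Option B: v=51, gcd(6,51)=3 -> changes
  Option C: v=13, gcd(6,13)=1 -> changes
  Option D: v=12, gcd(6,12)=6 -> preserves
  Option E: v=77, gcd(6,77)=1 -> changes

Answer: D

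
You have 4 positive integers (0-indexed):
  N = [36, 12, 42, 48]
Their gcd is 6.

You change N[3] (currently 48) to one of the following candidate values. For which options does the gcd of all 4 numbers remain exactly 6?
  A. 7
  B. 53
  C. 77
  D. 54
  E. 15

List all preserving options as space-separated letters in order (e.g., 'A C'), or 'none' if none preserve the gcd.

Answer: D

Derivation:
Old gcd = 6; gcd of others (without N[3]) = 6
New gcd for candidate v: gcd(6, v). Preserves old gcd iff gcd(6, v) = 6.
  Option A: v=7, gcd(6,7)=1 -> changes
  Option B: v=53, gcd(6,53)=1 -> changes
  Option C: v=77, gcd(6,77)=1 -> changes
  Option D: v=54, gcd(6,54)=6 -> preserves
  Option E: v=15, gcd(6,15)=3 -> changes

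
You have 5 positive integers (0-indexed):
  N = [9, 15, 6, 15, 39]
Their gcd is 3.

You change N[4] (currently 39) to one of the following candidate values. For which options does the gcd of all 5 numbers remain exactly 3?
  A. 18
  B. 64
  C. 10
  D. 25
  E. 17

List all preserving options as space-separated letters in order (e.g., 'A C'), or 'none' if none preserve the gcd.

Old gcd = 3; gcd of others (without N[4]) = 3
New gcd for candidate v: gcd(3, v). Preserves old gcd iff gcd(3, v) = 3.
  Option A: v=18, gcd(3,18)=3 -> preserves
  Option B: v=64, gcd(3,64)=1 -> changes
  Option C: v=10, gcd(3,10)=1 -> changes
  Option D: v=25, gcd(3,25)=1 -> changes
  Option E: v=17, gcd(3,17)=1 -> changes

Answer: A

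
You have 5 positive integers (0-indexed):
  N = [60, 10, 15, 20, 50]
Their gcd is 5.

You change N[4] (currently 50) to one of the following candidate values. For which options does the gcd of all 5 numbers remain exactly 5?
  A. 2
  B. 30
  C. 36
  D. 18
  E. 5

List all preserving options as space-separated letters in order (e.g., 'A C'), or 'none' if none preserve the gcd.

Answer: B E

Derivation:
Old gcd = 5; gcd of others (without N[4]) = 5
New gcd for candidate v: gcd(5, v). Preserves old gcd iff gcd(5, v) = 5.
  Option A: v=2, gcd(5,2)=1 -> changes
  Option B: v=30, gcd(5,30)=5 -> preserves
  Option C: v=36, gcd(5,36)=1 -> changes
  Option D: v=18, gcd(5,18)=1 -> changes
  Option E: v=5, gcd(5,5)=5 -> preserves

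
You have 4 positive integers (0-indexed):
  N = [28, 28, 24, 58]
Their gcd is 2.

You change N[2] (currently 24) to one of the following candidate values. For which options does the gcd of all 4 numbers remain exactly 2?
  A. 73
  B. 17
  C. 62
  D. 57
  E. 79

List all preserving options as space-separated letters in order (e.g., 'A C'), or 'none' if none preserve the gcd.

Old gcd = 2; gcd of others (without N[2]) = 2
New gcd for candidate v: gcd(2, v). Preserves old gcd iff gcd(2, v) = 2.
  Option A: v=73, gcd(2,73)=1 -> changes
  Option B: v=17, gcd(2,17)=1 -> changes
  Option C: v=62, gcd(2,62)=2 -> preserves
  Option D: v=57, gcd(2,57)=1 -> changes
  Option E: v=79, gcd(2,79)=1 -> changes

Answer: C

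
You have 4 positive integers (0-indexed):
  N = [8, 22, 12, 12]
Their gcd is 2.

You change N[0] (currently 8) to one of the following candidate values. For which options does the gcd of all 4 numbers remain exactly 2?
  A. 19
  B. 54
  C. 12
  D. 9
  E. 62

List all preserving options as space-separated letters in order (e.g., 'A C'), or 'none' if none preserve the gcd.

Old gcd = 2; gcd of others (without N[0]) = 2
New gcd for candidate v: gcd(2, v). Preserves old gcd iff gcd(2, v) = 2.
  Option A: v=19, gcd(2,19)=1 -> changes
  Option B: v=54, gcd(2,54)=2 -> preserves
  Option C: v=12, gcd(2,12)=2 -> preserves
  Option D: v=9, gcd(2,9)=1 -> changes
  Option E: v=62, gcd(2,62)=2 -> preserves

Answer: B C E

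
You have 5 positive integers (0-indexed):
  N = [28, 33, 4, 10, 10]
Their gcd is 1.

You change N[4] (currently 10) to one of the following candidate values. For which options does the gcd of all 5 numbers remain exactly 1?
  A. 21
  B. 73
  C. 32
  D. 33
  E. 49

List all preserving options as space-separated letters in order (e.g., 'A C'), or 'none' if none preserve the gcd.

Answer: A B C D E

Derivation:
Old gcd = 1; gcd of others (without N[4]) = 1
New gcd for candidate v: gcd(1, v). Preserves old gcd iff gcd(1, v) = 1.
  Option A: v=21, gcd(1,21)=1 -> preserves
  Option B: v=73, gcd(1,73)=1 -> preserves
  Option C: v=32, gcd(1,32)=1 -> preserves
  Option D: v=33, gcd(1,33)=1 -> preserves
  Option E: v=49, gcd(1,49)=1 -> preserves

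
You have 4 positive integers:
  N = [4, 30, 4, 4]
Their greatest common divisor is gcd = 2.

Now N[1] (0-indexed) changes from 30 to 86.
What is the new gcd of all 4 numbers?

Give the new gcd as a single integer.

Answer: 2

Derivation:
Numbers: [4, 30, 4, 4], gcd = 2
Change: index 1, 30 -> 86
gcd of the OTHER numbers (without index 1): gcd([4, 4, 4]) = 4
New gcd = gcd(g_others, new_val) = gcd(4, 86) = 2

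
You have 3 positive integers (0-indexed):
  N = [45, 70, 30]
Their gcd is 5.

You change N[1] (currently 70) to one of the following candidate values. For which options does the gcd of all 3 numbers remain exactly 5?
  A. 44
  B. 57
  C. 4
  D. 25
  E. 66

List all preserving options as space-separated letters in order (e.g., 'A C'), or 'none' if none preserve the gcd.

Answer: D

Derivation:
Old gcd = 5; gcd of others (without N[1]) = 15
New gcd for candidate v: gcd(15, v). Preserves old gcd iff gcd(15, v) = 5.
  Option A: v=44, gcd(15,44)=1 -> changes
  Option B: v=57, gcd(15,57)=3 -> changes
  Option C: v=4, gcd(15,4)=1 -> changes
  Option D: v=25, gcd(15,25)=5 -> preserves
  Option E: v=66, gcd(15,66)=3 -> changes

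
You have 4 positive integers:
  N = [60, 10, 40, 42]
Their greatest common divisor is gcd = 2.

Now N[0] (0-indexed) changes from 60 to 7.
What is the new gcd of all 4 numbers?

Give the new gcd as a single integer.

Numbers: [60, 10, 40, 42], gcd = 2
Change: index 0, 60 -> 7
gcd of the OTHER numbers (without index 0): gcd([10, 40, 42]) = 2
New gcd = gcd(g_others, new_val) = gcd(2, 7) = 1

Answer: 1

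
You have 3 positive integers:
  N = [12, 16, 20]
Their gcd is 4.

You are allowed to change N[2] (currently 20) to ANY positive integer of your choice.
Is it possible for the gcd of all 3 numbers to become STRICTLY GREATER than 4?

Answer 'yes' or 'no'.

Current gcd = 4
gcd of all OTHER numbers (without N[2]=20): gcd([12, 16]) = 4
The new gcd after any change is gcd(4, new_value).
This can be at most 4.
Since 4 = old gcd 4, the gcd can only stay the same or decrease.

Answer: no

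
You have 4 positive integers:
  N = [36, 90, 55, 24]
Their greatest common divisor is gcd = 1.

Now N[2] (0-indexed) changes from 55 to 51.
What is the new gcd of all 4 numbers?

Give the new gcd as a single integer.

Answer: 3

Derivation:
Numbers: [36, 90, 55, 24], gcd = 1
Change: index 2, 55 -> 51
gcd of the OTHER numbers (without index 2): gcd([36, 90, 24]) = 6
New gcd = gcd(g_others, new_val) = gcd(6, 51) = 3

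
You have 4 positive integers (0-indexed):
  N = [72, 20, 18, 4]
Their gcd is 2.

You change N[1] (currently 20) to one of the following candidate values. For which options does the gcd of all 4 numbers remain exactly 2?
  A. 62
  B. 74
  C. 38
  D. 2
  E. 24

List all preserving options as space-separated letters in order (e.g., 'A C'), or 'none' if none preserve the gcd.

Old gcd = 2; gcd of others (without N[1]) = 2
New gcd for candidate v: gcd(2, v). Preserves old gcd iff gcd(2, v) = 2.
  Option A: v=62, gcd(2,62)=2 -> preserves
  Option B: v=74, gcd(2,74)=2 -> preserves
  Option C: v=38, gcd(2,38)=2 -> preserves
  Option D: v=2, gcd(2,2)=2 -> preserves
  Option E: v=24, gcd(2,24)=2 -> preserves

Answer: A B C D E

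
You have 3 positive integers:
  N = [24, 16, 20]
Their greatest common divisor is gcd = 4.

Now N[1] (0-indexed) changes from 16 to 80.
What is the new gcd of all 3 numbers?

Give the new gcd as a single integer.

Answer: 4

Derivation:
Numbers: [24, 16, 20], gcd = 4
Change: index 1, 16 -> 80
gcd of the OTHER numbers (without index 1): gcd([24, 20]) = 4
New gcd = gcd(g_others, new_val) = gcd(4, 80) = 4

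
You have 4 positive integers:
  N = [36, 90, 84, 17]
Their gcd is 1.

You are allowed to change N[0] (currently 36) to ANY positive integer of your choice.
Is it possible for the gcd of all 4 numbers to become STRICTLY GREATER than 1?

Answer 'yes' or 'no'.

Current gcd = 1
gcd of all OTHER numbers (without N[0]=36): gcd([90, 84, 17]) = 1
The new gcd after any change is gcd(1, new_value).
This can be at most 1.
Since 1 = old gcd 1, the gcd can only stay the same or decrease.

Answer: no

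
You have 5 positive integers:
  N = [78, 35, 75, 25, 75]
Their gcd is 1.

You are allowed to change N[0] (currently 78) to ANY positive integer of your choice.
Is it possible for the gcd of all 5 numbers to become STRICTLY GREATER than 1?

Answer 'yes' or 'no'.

Current gcd = 1
gcd of all OTHER numbers (without N[0]=78): gcd([35, 75, 25, 75]) = 5
The new gcd after any change is gcd(5, new_value).
This can be at most 5.
Since 5 > old gcd 1, the gcd CAN increase (e.g., set N[0] = 5).

Answer: yes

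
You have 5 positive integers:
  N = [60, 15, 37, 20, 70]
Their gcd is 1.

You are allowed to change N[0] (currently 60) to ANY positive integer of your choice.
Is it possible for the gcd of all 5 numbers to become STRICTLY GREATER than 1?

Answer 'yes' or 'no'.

Current gcd = 1
gcd of all OTHER numbers (without N[0]=60): gcd([15, 37, 20, 70]) = 1
The new gcd after any change is gcd(1, new_value).
This can be at most 1.
Since 1 = old gcd 1, the gcd can only stay the same or decrease.

Answer: no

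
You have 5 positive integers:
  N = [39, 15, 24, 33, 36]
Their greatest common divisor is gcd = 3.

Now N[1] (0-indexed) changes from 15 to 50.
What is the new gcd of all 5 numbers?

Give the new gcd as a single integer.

Numbers: [39, 15, 24, 33, 36], gcd = 3
Change: index 1, 15 -> 50
gcd of the OTHER numbers (without index 1): gcd([39, 24, 33, 36]) = 3
New gcd = gcd(g_others, new_val) = gcd(3, 50) = 1

Answer: 1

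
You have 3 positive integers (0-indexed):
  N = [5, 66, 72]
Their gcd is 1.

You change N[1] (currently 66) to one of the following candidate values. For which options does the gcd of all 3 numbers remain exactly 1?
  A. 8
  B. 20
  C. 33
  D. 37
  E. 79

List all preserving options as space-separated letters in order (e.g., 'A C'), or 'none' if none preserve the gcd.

Answer: A B C D E

Derivation:
Old gcd = 1; gcd of others (without N[1]) = 1
New gcd for candidate v: gcd(1, v). Preserves old gcd iff gcd(1, v) = 1.
  Option A: v=8, gcd(1,8)=1 -> preserves
  Option B: v=20, gcd(1,20)=1 -> preserves
  Option C: v=33, gcd(1,33)=1 -> preserves
  Option D: v=37, gcd(1,37)=1 -> preserves
  Option E: v=79, gcd(1,79)=1 -> preserves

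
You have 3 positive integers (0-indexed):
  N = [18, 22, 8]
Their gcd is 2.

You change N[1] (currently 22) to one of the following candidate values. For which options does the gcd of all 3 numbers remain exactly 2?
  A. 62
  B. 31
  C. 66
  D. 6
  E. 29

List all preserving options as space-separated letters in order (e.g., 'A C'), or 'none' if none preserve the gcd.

Answer: A C D

Derivation:
Old gcd = 2; gcd of others (without N[1]) = 2
New gcd for candidate v: gcd(2, v). Preserves old gcd iff gcd(2, v) = 2.
  Option A: v=62, gcd(2,62)=2 -> preserves
  Option B: v=31, gcd(2,31)=1 -> changes
  Option C: v=66, gcd(2,66)=2 -> preserves
  Option D: v=6, gcd(2,6)=2 -> preserves
  Option E: v=29, gcd(2,29)=1 -> changes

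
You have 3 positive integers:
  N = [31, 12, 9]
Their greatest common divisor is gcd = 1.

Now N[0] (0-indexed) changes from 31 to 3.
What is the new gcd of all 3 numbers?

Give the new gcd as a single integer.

Answer: 3

Derivation:
Numbers: [31, 12, 9], gcd = 1
Change: index 0, 31 -> 3
gcd of the OTHER numbers (without index 0): gcd([12, 9]) = 3
New gcd = gcd(g_others, new_val) = gcd(3, 3) = 3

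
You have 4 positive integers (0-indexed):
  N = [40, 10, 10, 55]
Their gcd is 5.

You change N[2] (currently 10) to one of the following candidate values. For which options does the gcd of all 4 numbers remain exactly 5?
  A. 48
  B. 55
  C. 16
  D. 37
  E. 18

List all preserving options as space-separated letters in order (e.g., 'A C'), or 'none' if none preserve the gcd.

Answer: B

Derivation:
Old gcd = 5; gcd of others (without N[2]) = 5
New gcd for candidate v: gcd(5, v). Preserves old gcd iff gcd(5, v) = 5.
  Option A: v=48, gcd(5,48)=1 -> changes
  Option B: v=55, gcd(5,55)=5 -> preserves
  Option C: v=16, gcd(5,16)=1 -> changes
  Option D: v=37, gcd(5,37)=1 -> changes
  Option E: v=18, gcd(5,18)=1 -> changes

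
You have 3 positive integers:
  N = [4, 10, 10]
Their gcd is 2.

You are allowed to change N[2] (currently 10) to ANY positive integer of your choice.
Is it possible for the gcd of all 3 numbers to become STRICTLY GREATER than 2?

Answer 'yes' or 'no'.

Current gcd = 2
gcd of all OTHER numbers (without N[2]=10): gcd([4, 10]) = 2
The new gcd after any change is gcd(2, new_value).
This can be at most 2.
Since 2 = old gcd 2, the gcd can only stay the same or decrease.

Answer: no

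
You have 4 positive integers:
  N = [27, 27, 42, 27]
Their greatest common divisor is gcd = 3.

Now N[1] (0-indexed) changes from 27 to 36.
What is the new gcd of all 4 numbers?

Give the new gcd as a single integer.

Numbers: [27, 27, 42, 27], gcd = 3
Change: index 1, 27 -> 36
gcd of the OTHER numbers (without index 1): gcd([27, 42, 27]) = 3
New gcd = gcd(g_others, new_val) = gcd(3, 36) = 3

Answer: 3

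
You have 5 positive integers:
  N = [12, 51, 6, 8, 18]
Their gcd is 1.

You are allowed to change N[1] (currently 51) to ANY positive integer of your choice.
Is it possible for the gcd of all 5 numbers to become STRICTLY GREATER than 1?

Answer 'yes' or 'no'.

Current gcd = 1
gcd of all OTHER numbers (without N[1]=51): gcd([12, 6, 8, 18]) = 2
The new gcd after any change is gcd(2, new_value).
This can be at most 2.
Since 2 > old gcd 1, the gcd CAN increase (e.g., set N[1] = 2).

Answer: yes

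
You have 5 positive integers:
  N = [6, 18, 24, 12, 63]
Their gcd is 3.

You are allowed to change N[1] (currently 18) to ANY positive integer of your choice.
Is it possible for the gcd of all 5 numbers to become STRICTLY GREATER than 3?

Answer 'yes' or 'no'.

Answer: no

Derivation:
Current gcd = 3
gcd of all OTHER numbers (without N[1]=18): gcd([6, 24, 12, 63]) = 3
The new gcd after any change is gcd(3, new_value).
This can be at most 3.
Since 3 = old gcd 3, the gcd can only stay the same or decrease.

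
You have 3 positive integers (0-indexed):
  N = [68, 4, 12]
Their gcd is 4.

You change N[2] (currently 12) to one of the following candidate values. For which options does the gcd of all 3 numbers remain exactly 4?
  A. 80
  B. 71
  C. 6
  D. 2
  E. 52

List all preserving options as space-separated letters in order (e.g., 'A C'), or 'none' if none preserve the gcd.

Answer: A E

Derivation:
Old gcd = 4; gcd of others (without N[2]) = 4
New gcd for candidate v: gcd(4, v). Preserves old gcd iff gcd(4, v) = 4.
  Option A: v=80, gcd(4,80)=4 -> preserves
  Option B: v=71, gcd(4,71)=1 -> changes
  Option C: v=6, gcd(4,6)=2 -> changes
  Option D: v=2, gcd(4,2)=2 -> changes
  Option E: v=52, gcd(4,52)=4 -> preserves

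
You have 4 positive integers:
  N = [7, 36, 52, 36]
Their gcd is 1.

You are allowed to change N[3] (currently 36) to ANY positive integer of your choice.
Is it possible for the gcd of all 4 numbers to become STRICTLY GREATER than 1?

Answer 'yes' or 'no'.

Current gcd = 1
gcd of all OTHER numbers (without N[3]=36): gcd([7, 36, 52]) = 1
The new gcd after any change is gcd(1, new_value).
This can be at most 1.
Since 1 = old gcd 1, the gcd can only stay the same or decrease.

Answer: no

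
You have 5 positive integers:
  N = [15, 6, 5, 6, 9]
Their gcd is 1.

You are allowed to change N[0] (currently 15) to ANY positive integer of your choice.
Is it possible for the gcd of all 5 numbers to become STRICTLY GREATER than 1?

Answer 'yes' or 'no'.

Current gcd = 1
gcd of all OTHER numbers (without N[0]=15): gcd([6, 5, 6, 9]) = 1
The new gcd after any change is gcd(1, new_value).
This can be at most 1.
Since 1 = old gcd 1, the gcd can only stay the same or decrease.

Answer: no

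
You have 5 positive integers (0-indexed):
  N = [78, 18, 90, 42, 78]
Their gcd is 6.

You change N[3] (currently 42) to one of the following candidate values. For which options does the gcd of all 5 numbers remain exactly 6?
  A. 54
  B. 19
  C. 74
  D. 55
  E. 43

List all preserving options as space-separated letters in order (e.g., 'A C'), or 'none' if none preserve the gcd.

Old gcd = 6; gcd of others (without N[3]) = 6
New gcd for candidate v: gcd(6, v). Preserves old gcd iff gcd(6, v) = 6.
  Option A: v=54, gcd(6,54)=6 -> preserves
  Option B: v=19, gcd(6,19)=1 -> changes
  Option C: v=74, gcd(6,74)=2 -> changes
  Option D: v=55, gcd(6,55)=1 -> changes
  Option E: v=43, gcd(6,43)=1 -> changes

Answer: A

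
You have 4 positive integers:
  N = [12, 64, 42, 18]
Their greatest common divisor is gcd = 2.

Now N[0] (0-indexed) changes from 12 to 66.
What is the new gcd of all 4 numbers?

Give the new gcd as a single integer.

Numbers: [12, 64, 42, 18], gcd = 2
Change: index 0, 12 -> 66
gcd of the OTHER numbers (without index 0): gcd([64, 42, 18]) = 2
New gcd = gcd(g_others, new_val) = gcd(2, 66) = 2

Answer: 2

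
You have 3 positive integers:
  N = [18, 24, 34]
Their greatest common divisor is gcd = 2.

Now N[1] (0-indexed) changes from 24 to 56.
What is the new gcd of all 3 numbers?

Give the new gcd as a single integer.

Answer: 2

Derivation:
Numbers: [18, 24, 34], gcd = 2
Change: index 1, 24 -> 56
gcd of the OTHER numbers (without index 1): gcd([18, 34]) = 2
New gcd = gcd(g_others, new_val) = gcd(2, 56) = 2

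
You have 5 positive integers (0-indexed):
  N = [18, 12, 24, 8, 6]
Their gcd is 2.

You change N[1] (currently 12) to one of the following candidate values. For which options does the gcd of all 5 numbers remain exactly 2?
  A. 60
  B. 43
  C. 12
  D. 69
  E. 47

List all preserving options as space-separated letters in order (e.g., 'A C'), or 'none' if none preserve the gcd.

Old gcd = 2; gcd of others (without N[1]) = 2
New gcd for candidate v: gcd(2, v). Preserves old gcd iff gcd(2, v) = 2.
  Option A: v=60, gcd(2,60)=2 -> preserves
  Option B: v=43, gcd(2,43)=1 -> changes
  Option C: v=12, gcd(2,12)=2 -> preserves
  Option D: v=69, gcd(2,69)=1 -> changes
  Option E: v=47, gcd(2,47)=1 -> changes

Answer: A C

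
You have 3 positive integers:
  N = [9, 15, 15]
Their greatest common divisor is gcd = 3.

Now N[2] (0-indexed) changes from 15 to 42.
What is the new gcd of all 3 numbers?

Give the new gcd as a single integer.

Numbers: [9, 15, 15], gcd = 3
Change: index 2, 15 -> 42
gcd of the OTHER numbers (without index 2): gcd([9, 15]) = 3
New gcd = gcd(g_others, new_val) = gcd(3, 42) = 3

Answer: 3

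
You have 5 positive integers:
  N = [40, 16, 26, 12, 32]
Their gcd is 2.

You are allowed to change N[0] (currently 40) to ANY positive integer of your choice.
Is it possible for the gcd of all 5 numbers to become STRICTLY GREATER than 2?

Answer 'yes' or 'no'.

Current gcd = 2
gcd of all OTHER numbers (without N[0]=40): gcd([16, 26, 12, 32]) = 2
The new gcd after any change is gcd(2, new_value).
This can be at most 2.
Since 2 = old gcd 2, the gcd can only stay the same or decrease.

Answer: no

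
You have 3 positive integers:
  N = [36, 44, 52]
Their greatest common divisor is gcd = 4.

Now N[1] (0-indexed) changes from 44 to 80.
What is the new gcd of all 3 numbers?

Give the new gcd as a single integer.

Numbers: [36, 44, 52], gcd = 4
Change: index 1, 44 -> 80
gcd of the OTHER numbers (without index 1): gcd([36, 52]) = 4
New gcd = gcd(g_others, new_val) = gcd(4, 80) = 4

Answer: 4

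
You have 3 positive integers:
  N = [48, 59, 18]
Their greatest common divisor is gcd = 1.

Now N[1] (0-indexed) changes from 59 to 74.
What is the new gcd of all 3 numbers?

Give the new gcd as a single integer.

Numbers: [48, 59, 18], gcd = 1
Change: index 1, 59 -> 74
gcd of the OTHER numbers (without index 1): gcd([48, 18]) = 6
New gcd = gcd(g_others, new_val) = gcd(6, 74) = 2

Answer: 2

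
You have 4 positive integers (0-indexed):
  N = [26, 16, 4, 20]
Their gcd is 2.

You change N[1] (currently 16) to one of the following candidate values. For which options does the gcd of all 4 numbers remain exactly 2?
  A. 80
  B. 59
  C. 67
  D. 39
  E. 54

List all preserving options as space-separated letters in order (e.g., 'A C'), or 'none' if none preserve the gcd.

Old gcd = 2; gcd of others (without N[1]) = 2
New gcd for candidate v: gcd(2, v). Preserves old gcd iff gcd(2, v) = 2.
  Option A: v=80, gcd(2,80)=2 -> preserves
  Option B: v=59, gcd(2,59)=1 -> changes
  Option C: v=67, gcd(2,67)=1 -> changes
  Option D: v=39, gcd(2,39)=1 -> changes
  Option E: v=54, gcd(2,54)=2 -> preserves

Answer: A E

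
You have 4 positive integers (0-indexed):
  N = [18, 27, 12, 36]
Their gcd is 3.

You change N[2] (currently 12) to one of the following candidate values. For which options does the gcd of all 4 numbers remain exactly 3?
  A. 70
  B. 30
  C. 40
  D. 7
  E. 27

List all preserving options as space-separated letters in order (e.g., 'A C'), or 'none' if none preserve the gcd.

Old gcd = 3; gcd of others (without N[2]) = 9
New gcd for candidate v: gcd(9, v). Preserves old gcd iff gcd(9, v) = 3.
  Option A: v=70, gcd(9,70)=1 -> changes
  Option B: v=30, gcd(9,30)=3 -> preserves
  Option C: v=40, gcd(9,40)=1 -> changes
  Option D: v=7, gcd(9,7)=1 -> changes
  Option E: v=27, gcd(9,27)=9 -> changes

Answer: B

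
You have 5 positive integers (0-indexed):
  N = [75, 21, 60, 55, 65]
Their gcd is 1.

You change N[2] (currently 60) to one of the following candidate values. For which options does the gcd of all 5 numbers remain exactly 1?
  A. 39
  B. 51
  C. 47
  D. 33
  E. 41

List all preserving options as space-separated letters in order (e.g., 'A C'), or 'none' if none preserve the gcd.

Answer: A B C D E

Derivation:
Old gcd = 1; gcd of others (without N[2]) = 1
New gcd for candidate v: gcd(1, v). Preserves old gcd iff gcd(1, v) = 1.
  Option A: v=39, gcd(1,39)=1 -> preserves
  Option B: v=51, gcd(1,51)=1 -> preserves
  Option C: v=47, gcd(1,47)=1 -> preserves
  Option D: v=33, gcd(1,33)=1 -> preserves
  Option E: v=41, gcd(1,41)=1 -> preserves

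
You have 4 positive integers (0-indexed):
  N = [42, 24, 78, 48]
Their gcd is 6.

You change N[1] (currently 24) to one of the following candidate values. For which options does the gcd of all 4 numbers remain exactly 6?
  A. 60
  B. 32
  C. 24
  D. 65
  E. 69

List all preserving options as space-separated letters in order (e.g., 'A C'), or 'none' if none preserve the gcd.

Old gcd = 6; gcd of others (without N[1]) = 6
New gcd for candidate v: gcd(6, v). Preserves old gcd iff gcd(6, v) = 6.
  Option A: v=60, gcd(6,60)=6 -> preserves
  Option B: v=32, gcd(6,32)=2 -> changes
  Option C: v=24, gcd(6,24)=6 -> preserves
  Option D: v=65, gcd(6,65)=1 -> changes
  Option E: v=69, gcd(6,69)=3 -> changes

Answer: A C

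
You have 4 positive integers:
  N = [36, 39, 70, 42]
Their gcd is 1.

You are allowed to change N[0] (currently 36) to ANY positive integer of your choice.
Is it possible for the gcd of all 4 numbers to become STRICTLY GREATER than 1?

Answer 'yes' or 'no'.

Current gcd = 1
gcd of all OTHER numbers (without N[0]=36): gcd([39, 70, 42]) = 1
The new gcd after any change is gcd(1, new_value).
This can be at most 1.
Since 1 = old gcd 1, the gcd can only stay the same or decrease.

Answer: no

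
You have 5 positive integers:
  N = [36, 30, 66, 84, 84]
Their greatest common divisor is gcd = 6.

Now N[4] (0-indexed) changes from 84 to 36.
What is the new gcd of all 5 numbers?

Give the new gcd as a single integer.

Numbers: [36, 30, 66, 84, 84], gcd = 6
Change: index 4, 84 -> 36
gcd of the OTHER numbers (without index 4): gcd([36, 30, 66, 84]) = 6
New gcd = gcd(g_others, new_val) = gcd(6, 36) = 6

Answer: 6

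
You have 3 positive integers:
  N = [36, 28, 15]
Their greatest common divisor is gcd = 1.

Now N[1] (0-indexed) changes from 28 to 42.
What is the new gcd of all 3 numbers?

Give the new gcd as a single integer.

Answer: 3

Derivation:
Numbers: [36, 28, 15], gcd = 1
Change: index 1, 28 -> 42
gcd of the OTHER numbers (without index 1): gcd([36, 15]) = 3
New gcd = gcd(g_others, new_val) = gcd(3, 42) = 3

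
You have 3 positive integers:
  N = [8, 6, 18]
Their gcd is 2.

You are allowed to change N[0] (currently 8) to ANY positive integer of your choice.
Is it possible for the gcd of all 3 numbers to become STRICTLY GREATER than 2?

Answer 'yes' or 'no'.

Current gcd = 2
gcd of all OTHER numbers (without N[0]=8): gcd([6, 18]) = 6
The new gcd after any change is gcd(6, new_value).
This can be at most 6.
Since 6 > old gcd 2, the gcd CAN increase (e.g., set N[0] = 6).

Answer: yes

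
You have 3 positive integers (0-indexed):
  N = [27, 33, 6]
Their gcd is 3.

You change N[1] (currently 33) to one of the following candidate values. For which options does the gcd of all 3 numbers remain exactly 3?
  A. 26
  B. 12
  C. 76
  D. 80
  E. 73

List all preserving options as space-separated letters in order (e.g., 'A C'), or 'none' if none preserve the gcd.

Answer: B

Derivation:
Old gcd = 3; gcd of others (without N[1]) = 3
New gcd for candidate v: gcd(3, v). Preserves old gcd iff gcd(3, v) = 3.
  Option A: v=26, gcd(3,26)=1 -> changes
  Option B: v=12, gcd(3,12)=3 -> preserves
  Option C: v=76, gcd(3,76)=1 -> changes
  Option D: v=80, gcd(3,80)=1 -> changes
  Option E: v=73, gcd(3,73)=1 -> changes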